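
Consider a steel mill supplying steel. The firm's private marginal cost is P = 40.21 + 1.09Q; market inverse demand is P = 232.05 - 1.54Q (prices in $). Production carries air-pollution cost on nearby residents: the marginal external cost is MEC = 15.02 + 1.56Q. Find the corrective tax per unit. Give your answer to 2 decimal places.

tax = $80.85 per unit

Social marginal cost = private MC + MEC = 55.23 + 2.65Q.
Set SMC = demand: 55.23 + 2.65Q = 232.05 - 1.54Q → Q* = 42.2005.
The Pigouvian tax equals MEC at Q*: 15.02 + 1.56×42.2005 = 80.8528.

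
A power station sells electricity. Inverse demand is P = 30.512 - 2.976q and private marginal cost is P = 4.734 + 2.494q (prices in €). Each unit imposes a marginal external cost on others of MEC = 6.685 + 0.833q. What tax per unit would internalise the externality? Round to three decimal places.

tax = €9.208 per unit

Social marginal cost = private MC + MEC = 11.419 + 3.327q.
Set SMC = demand: 11.419 + 3.327q = 30.512 - 2.976q → q* = 3.0292.
The Pigouvian tax equals MEC at q*: 6.685 + 0.833×3.0292 = 9.2083.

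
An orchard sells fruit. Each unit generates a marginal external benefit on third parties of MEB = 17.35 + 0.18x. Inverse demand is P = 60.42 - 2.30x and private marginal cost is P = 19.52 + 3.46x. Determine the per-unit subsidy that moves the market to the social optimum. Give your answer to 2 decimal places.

Social marginal cost = private MC − MEB = 2.17 + 3.28x.
Set SMC = demand: 2.17 + 3.28x = 60.42 - 2.30x → x* = 10.4391.
The Pigouvian subsidy equals MEB at x*: 17.35 + 0.18×10.4391 = 19.2290.

subsidy = 19.23 per unit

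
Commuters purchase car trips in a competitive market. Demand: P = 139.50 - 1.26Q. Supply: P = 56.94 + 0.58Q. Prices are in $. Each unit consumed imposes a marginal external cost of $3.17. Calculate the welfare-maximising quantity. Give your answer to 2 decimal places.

Q* = 43.15

Social marginal benefit = demand − MEC = 136.33 - 1.26Q.
Set SMB = MC: 136.33 - 1.26Q = 56.94 + 0.58Q → Q* = 43.1467.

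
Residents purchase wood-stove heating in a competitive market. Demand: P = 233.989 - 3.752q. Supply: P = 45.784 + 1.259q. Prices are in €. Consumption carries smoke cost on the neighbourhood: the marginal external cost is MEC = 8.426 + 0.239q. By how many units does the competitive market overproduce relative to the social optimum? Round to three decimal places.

Market equilibrium (private): 45.784 + 1.259q = 233.989 - 3.752q → q_m = 37.5584.
Social marginal benefit = demand − MEC = 225.563 - 3.991q.
Set SMB = MC: 225.563 - 3.991q = 45.784 + 1.259q → q* = 34.2436.
Gap = |37.5584 − 34.2436| = 3.3148.

3.315 units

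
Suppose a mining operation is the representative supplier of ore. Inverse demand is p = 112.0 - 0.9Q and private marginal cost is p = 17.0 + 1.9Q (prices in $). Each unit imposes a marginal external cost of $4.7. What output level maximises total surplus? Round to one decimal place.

Q* = 32.3

Social marginal cost = private MC + MEC = 21.7 + 1.9Q.
Set SMC = demand: 21.7 + 1.9Q = 112.0 - 0.9Q → Q* = 32.2500.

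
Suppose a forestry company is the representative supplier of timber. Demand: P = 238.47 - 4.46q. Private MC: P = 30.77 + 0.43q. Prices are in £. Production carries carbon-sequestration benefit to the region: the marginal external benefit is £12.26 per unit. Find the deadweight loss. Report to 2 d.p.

DWL = £15.37

Market equilibrium (private): 30.77 + 0.43q = 238.47 - 4.46q → q_m = 42.4744.
Social marginal cost = private MC − MEB = 18.51 + 0.43q.
Set SMC = demand: 18.51 + 0.43q = 238.47 - 4.46q → q* = 44.9816.
The welfare-loss triangle has base |q_m − q*| and height MEB(q_m) (the vertical gap between SMC and demand is zero at q* and MEB at q_m).
DWL = ½ × 2.5072 × 12.2600 = 15.3691.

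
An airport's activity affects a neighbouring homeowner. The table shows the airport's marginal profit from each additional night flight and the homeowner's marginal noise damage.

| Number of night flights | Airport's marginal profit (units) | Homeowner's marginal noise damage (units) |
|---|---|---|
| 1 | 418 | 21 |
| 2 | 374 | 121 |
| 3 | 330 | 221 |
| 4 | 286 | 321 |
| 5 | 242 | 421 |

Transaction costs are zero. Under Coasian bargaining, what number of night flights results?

Bargaining reaches the level where marginal profit last exceeds marginal noise damage.
That holds through level 3 (330 ≥ 221) but not at 4 (286 < 321).

3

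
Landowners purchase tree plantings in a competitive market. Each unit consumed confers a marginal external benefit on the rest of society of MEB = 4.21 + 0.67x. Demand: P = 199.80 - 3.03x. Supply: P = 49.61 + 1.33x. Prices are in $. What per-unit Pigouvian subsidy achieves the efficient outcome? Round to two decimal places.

Social marginal benefit = demand + MEB = 204.01 - 2.36x.
Set SMB = MC: 204.01 - 2.36x = 49.61 + 1.33x → x* = 41.8428.
The Pigouvian subsidy equals MEB at x*: 4.21 + 0.67×41.8428 = 32.2447.

subsidy = $32.24 per unit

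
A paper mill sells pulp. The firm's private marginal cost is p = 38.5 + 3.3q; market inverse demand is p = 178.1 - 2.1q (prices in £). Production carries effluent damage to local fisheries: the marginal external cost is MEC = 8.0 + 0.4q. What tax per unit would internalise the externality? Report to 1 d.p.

tax = £17.1 per unit

Social marginal cost = private MC + MEC = 46.5 + 3.7q.
Set SMC = demand: 46.5 + 3.7q = 178.1 - 2.1q → q* = 22.6897.
The Pigouvian tax equals MEC at q*: 8.0 + 0.4×22.6897 = 17.0759.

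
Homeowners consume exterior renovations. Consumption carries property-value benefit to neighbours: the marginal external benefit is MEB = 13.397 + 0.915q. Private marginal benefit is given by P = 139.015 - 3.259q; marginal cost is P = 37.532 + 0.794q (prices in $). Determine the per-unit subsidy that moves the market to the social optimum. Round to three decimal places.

Social marginal benefit = demand + MEB = 152.412 - 2.344q.
Set SMB = MC: 152.412 - 2.344q = 37.532 + 0.794q → q* = 36.6093.
The Pigouvian subsidy equals MEB at q*: 13.397 + 0.915×36.6093 = 46.8945.

subsidy = $46.895 per unit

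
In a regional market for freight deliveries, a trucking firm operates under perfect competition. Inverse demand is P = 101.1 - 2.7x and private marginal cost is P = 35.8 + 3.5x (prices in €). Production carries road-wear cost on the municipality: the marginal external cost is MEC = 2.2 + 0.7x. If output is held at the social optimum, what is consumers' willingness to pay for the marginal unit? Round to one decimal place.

Social marginal cost = private MC + MEC = 38.0 + 4.2x.
Set SMC = demand: 38.0 + 4.2x = 101.1 - 2.7x → x* = 9.1449.
Consumer price on the demand curve at x*: 101.1 − 2.7×9.1449 = 76.4088.

P = €76.4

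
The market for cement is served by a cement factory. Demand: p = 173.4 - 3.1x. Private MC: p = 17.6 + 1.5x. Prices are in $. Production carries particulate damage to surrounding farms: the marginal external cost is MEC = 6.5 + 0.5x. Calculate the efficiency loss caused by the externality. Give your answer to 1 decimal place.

DWL = $53.8

Market equilibrium (private): 17.6 + 1.5x = 173.4 - 3.1x → x_m = 33.8696.
Social marginal cost = private MC + MEC = 24.1 + 2.0x.
Set SMC = demand: 24.1 + 2.0x = 173.4 - 3.1x → x* = 29.2745.
Height of the DWL triangle at x_m is SMC(x_m) − demand(x_m) = MEC(x_m) = 23.4348.
DWL = ½ × 4.5951 × 23.4348 = 53.8426.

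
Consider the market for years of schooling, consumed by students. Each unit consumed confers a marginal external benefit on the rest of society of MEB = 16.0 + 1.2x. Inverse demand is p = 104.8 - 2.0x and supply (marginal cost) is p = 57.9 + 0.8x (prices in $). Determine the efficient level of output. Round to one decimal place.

Social marginal benefit = demand + MEB = 120.8 - 0.8x.
Set SMB = MC: 120.8 - 0.8x = 57.9 + 0.8x → x* = 39.3125.

x* = 39.3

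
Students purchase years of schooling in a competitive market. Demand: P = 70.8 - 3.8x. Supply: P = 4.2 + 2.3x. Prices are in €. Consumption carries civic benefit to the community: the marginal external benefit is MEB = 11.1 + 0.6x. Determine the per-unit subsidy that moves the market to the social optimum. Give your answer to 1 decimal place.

Social marginal benefit = demand + MEB = 81.9 - 3.2x.
Set SMB = MC: 81.9 - 3.2x = 4.2 + 2.3x → x* = 14.1273.
The Pigouvian subsidy equals MEB at x*: 11.1 + 0.6×14.1273 = 19.5764.

subsidy = €19.6 per unit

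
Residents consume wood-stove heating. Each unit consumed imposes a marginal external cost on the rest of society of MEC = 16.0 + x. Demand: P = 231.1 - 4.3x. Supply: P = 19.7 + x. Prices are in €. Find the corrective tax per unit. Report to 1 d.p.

Social marginal benefit = demand − MEC = 215.1 - 5.3x.
Set SMB = MC: 215.1 - 5.3x = 19.7 + x → x* = 31.0159.
The Pigouvian tax equals MEC at x*: 16.0 + 1.0×31.0159 = 47.0159.

tax = €47.0 per unit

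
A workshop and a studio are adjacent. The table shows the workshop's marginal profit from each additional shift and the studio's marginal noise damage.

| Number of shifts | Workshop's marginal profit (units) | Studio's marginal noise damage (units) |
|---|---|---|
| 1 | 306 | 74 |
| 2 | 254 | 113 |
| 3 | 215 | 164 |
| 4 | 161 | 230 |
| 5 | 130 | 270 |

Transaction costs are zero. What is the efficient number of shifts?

3

Bargaining reaches the level where marginal profit last exceeds marginal noise damage.
That holds through level 3 (215 ≥ 164) but not at 4 (161 < 230).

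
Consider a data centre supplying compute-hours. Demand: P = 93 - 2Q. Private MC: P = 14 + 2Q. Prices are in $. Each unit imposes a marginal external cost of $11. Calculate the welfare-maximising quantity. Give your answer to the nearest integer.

Social marginal cost = private MC + MEC = 25 + 2Q.
Set SMC = demand: 25 + 2Q = 93 - 2Q → Q* = 17.0000.

Q* = 17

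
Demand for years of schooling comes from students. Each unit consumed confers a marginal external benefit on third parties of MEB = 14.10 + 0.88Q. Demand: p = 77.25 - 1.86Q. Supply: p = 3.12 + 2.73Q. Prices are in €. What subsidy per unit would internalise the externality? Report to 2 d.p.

subsidy = €35.03 per unit

Social marginal benefit = demand + MEB = 91.35 - 0.98Q.
Set SMB = MC: 91.35 - 0.98Q = 3.12 + 2.73Q → Q* = 23.7817.
The Pigouvian subsidy equals MEB at Q*: 14.10 + 0.88×23.7817 = 35.0279.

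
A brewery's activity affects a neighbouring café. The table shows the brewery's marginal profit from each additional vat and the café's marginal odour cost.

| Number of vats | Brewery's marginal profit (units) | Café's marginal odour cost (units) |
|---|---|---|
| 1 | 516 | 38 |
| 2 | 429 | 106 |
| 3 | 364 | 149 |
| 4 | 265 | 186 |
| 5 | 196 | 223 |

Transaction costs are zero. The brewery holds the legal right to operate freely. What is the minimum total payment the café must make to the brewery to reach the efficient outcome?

196

Left alone the brewery would choose level 5 (marginal profit stays positive).
Efficient level: k* = 4 (marginal profit ≥ marginal odour cost through 4).
The café must at least cover the brewery's forgone profit from cutting 5→4: 196 = 196.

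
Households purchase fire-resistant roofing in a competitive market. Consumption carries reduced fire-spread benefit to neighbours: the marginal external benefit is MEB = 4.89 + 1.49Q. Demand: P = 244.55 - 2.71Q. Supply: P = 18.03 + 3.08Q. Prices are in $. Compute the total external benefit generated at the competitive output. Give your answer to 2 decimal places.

Market equilibrium (private): 18.03 + 3.08Q = 244.55 - 2.71Q → Q_m = 39.1226.
Total external benefit = ∫₀^{Q_m} (4.89 + 1.49Q) dQ = 4.89×39.1226 + ½×1.49×39.1226² = 1331.5900.

$1331.59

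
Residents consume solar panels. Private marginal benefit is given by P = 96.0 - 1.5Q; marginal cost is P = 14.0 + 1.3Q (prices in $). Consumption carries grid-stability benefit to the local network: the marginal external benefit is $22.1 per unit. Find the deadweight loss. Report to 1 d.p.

DWL = $87.2

Market equilibrium (private): 14.0 + 1.3Q = 96.0 - 1.5Q → Q_m = 29.2857.
Social marginal benefit = demand + MEB = 118.1 - 1.5Q.
Set SMB = MC: 118.1 - 1.5Q = 14.0 + 1.3Q → Q* = 37.1786.
Height of the DWL triangle at Q_m is SMB(Q_m) − MC(Q_m) = MEB(Q_m) = 22.1000.
DWL = ½ × 7.8929 × 22.1000 = 87.2165.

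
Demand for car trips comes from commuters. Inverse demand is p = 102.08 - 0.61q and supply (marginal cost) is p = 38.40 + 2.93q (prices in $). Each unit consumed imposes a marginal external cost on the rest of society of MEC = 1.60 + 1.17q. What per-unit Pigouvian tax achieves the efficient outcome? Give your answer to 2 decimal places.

tax = $17.02 per unit

Social marginal benefit = demand − MEC = 100.48 - 1.78q.
Set SMB = MC: 100.48 - 1.78q = 38.40 + 2.93q → q* = 13.1805.
The Pigouvian tax equals MEC at q*: 1.60 + 1.17×13.1805 = 17.0212.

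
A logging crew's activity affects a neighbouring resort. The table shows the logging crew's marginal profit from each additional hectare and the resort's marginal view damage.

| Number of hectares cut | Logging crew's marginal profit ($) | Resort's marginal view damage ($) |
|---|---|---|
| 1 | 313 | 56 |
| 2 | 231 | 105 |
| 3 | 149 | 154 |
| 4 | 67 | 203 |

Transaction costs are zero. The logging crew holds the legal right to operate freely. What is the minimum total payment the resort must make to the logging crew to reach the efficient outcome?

Left alone the logging crew would choose level 4 (marginal profit stays positive).
Efficient level: k* = 2 (marginal profit ≥ marginal view damage through 2).
The resort must at least cover the logging crew's forgone profit from cutting 4→2: 149 + 67 = 216.

$216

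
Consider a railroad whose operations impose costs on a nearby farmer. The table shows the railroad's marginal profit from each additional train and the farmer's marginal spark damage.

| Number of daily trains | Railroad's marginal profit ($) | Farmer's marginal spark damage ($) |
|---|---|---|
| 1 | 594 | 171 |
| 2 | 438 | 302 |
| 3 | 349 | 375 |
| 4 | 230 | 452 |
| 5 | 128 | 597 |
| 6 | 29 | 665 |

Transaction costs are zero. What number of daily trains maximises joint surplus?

Bargaining reaches the level where marginal profit last exceeds marginal spark damage.
That holds through level 2 (438 ≥ 302) but not at 3 (349 < 375).

2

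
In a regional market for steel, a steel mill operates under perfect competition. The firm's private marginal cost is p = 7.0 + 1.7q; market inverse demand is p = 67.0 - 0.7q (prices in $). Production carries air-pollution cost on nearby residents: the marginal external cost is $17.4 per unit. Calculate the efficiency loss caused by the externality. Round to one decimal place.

Market equilibrium (private): 7.0 + 1.7q = 67.0 - 0.7q → q_m = 25.0000.
Social marginal cost = private MC + MEC = 24.4 + 1.7q.
Set SMC = demand: 24.4 + 1.7q = 67.0 - 0.7q → q* = 17.7500.
Height of the DWL triangle at q_m is SMC(q_m) − demand(q_m) = MEC(q_m) = 17.4000.
DWL = ½ × 7.2500 × 17.4000 = 63.0750.

DWL = $63.1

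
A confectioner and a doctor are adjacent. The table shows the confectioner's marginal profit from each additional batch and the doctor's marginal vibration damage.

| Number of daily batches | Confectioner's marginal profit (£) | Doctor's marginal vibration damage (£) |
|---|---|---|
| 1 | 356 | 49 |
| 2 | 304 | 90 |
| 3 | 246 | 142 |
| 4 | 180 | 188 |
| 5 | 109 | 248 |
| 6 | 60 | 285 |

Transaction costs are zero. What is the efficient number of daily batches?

3

Bargaining reaches the level where marginal profit last exceeds marginal vibration damage.
That holds through level 3 (246 ≥ 142) but not at 4 (180 < 188).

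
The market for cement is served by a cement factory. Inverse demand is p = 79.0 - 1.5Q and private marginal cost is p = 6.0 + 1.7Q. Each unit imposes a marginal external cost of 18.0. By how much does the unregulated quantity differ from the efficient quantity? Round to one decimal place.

Market equilibrium (private): 6.0 + 1.7Q = 79.0 - 1.5Q → Q_m = 22.8125.
Social marginal cost = private MC + MEC = 24.0 + 1.7Q.
Set SMC = demand: 24.0 + 1.7Q = 79.0 - 1.5Q → Q* = 17.1875.
Gap = |22.8125 − 17.1875| = 5.6250.

5.6 units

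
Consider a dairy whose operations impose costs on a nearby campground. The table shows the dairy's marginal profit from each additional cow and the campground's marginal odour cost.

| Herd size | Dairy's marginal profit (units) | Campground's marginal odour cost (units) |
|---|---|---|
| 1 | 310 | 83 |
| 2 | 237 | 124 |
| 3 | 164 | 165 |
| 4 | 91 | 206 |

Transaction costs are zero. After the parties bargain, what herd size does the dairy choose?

2

Bargaining reaches the level where marginal profit last exceeds marginal odour cost.
That holds through level 2 (237 ≥ 124) but not at 3 (164 < 165).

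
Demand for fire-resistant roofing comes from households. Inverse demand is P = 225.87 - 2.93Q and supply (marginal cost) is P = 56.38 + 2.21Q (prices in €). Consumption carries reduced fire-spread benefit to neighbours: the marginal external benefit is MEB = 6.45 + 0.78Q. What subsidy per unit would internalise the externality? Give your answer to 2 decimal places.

Social marginal benefit = demand + MEB = 232.32 - 2.15Q.
Set SMB = MC: 232.32 - 2.15Q = 56.38 + 2.21Q → Q* = 40.3532.
The Pigouvian subsidy equals MEB at Q*: 6.45 + 0.78×40.3532 = 37.9255.

subsidy = €37.93 per unit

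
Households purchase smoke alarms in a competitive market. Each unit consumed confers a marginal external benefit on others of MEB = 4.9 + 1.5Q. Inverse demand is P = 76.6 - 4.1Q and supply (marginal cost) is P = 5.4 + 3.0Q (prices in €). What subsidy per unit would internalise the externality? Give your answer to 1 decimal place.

subsidy = €25.3 per unit

Social marginal benefit = demand + MEB = 81.5 - 2.6Q.
Set SMB = MC: 81.5 - 2.6Q = 5.4 + 3.0Q → Q* = 13.5893.
The Pigouvian subsidy equals MEB at Q*: 4.9 + 1.5×13.5893 = 25.2840.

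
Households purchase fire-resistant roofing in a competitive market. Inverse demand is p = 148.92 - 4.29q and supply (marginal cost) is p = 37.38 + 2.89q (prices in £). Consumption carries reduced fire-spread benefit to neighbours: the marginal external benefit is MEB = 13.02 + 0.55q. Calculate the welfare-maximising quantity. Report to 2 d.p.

q* = 18.79

Social marginal benefit = demand + MEB = 161.94 - 3.74q.
Set SMB = MC: 161.94 - 3.74q = 37.38 + 2.89q → q* = 18.7873.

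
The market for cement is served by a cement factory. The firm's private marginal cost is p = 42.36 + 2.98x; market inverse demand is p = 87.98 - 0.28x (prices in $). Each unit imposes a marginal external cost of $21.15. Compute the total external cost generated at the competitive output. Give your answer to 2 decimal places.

$295.97

Market equilibrium (private): 42.36 + 2.98x = 87.98 - 0.28x → x_m = 13.9939.
Total external cost = MEC × x_m = 21.15 × 13.9939 = 295.9710.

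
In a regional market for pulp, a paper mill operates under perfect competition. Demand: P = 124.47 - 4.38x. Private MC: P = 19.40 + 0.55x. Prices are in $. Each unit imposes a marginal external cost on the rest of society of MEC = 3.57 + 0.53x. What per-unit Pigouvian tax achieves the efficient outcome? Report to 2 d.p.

Social marginal cost = private MC + MEC = 22.97 + 1.08x.
Set SMC = demand: 22.97 + 1.08x = 124.47 - 4.38x → x* = 18.5897.
The Pigouvian tax equals MEC at x*: 3.57 + 0.53×18.5897 = 13.4225.

tax = $13.42 per unit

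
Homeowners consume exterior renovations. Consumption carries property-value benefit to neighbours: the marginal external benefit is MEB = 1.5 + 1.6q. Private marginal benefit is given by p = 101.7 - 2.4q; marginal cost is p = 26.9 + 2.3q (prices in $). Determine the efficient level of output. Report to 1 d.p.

q* = 24.6

Social marginal benefit = demand + MEB = 103.2 - 0.8q.
Set SMB = MC: 103.2 - 0.8q = 26.9 + 2.3q → q* = 24.6129.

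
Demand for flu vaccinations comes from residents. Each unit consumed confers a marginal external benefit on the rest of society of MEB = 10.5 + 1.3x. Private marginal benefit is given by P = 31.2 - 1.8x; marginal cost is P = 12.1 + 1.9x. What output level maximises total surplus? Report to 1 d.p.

Social marginal benefit = demand + MEB = 41.7 - 0.5x.
Set SMB = MC: 41.7 - 0.5x = 12.1 + 1.9x → x* = 12.3333.

x* = 12.3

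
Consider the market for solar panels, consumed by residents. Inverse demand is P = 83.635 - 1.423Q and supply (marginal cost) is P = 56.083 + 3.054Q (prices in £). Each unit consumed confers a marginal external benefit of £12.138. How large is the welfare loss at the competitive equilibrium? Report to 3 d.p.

Market equilibrium (private): 56.083 + 3.054Q = 83.635 - 1.423Q → Q_m = 6.1541.
Social marginal benefit = demand + MEB = 95.773 - 1.423Q.
Set SMB = MC: 95.773 - 1.423Q = 56.083 + 3.054Q → Q* = 8.8653.
Between Q* and Q_m the wedge SMB − MC runs linearly from 0 to MEB(Q_m), so the loss is a triangle.
DWL = ½ × 2.7112 × 12.1380 = 16.4543.

DWL = £16.454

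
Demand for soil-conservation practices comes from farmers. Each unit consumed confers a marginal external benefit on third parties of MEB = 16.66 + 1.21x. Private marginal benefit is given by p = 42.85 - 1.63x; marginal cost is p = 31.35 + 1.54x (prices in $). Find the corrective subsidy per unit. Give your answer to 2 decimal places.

subsidy = $34.04 per unit

Social marginal benefit = demand + MEB = 59.51 - 0.42x.
Set SMB = MC: 59.51 - 0.42x = 31.35 + 1.54x → x* = 14.3673.
The Pigouvian subsidy equals MEB at x*: 16.66 + 1.21×14.3673 = 34.0444.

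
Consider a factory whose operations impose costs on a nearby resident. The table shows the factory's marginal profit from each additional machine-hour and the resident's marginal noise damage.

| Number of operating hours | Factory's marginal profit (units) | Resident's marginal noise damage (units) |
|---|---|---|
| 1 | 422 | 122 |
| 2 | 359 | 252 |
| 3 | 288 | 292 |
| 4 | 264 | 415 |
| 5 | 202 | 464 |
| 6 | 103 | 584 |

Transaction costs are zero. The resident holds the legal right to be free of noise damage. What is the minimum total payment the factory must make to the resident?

374

Efficient level: marginal profit ≥ marginal noise damage through level 2, so k* = 2.
With the resident holding the right, the factory must at least compensate total damage at k*: 122 + 252 = 374.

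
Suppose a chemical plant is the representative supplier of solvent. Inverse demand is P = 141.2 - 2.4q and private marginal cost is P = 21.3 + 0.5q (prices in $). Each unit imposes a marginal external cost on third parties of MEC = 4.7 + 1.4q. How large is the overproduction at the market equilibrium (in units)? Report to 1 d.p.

Market equilibrium (private): 21.3 + 0.5q = 141.2 - 2.4q → q_m = 41.3448.
Social marginal cost = private MC + MEC = 26.0 + 1.9q.
Set SMC = demand: 26.0 + 1.9q = 141.2 - 2.4q → q* = 26.7907.
Gap = |41.3448 − 26.7907| = 14.5541.

14.6 units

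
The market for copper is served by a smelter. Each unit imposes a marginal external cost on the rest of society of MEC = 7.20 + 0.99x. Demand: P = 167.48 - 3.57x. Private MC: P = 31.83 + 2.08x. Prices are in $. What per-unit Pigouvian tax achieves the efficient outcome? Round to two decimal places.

Social marginal cost = private MC + MEC = 39.03 + 3.07x.
Set SMC = demand: 39.03 + 3.07x = 167.48 - 3.57x → x* = 19.3449.
The Pigouvian tax equals MEC at x*: 7.20 + 0.99×19.3449 = 26.3515.

tax = $26.35 per unit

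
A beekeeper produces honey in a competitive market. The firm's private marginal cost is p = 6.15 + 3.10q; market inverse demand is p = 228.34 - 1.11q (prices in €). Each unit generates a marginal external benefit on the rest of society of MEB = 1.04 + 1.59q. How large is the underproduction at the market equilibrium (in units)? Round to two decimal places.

32.43 units

Market equilibrium (private): 6.15 + 3.10q = 228.34 - 1.11q → q_m = 52.7767.
Social marginal cost = private MC − MEB = 5.11 + 1.51q.
Set SMC = demand: 5.11 + 1.51q = 228.34 - 1.11q → q* = 85.2023.
Gap = |52.7767 − 85.2023| = 32.4256.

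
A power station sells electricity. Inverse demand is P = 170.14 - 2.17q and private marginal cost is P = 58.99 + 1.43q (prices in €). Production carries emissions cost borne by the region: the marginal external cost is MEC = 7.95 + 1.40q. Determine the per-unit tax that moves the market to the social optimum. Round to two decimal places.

Social marginal cost = private MC + MEC = 66.94 + 2.83q.
Set SMC = demand: 66.94 + 2.83q = 170.14 - 2.17q → q* = 20.6400.
The Pigouvian tax equals MEC at q*: 7.95 + 1.40×20.6400 = 36.8460.

tax = €36.85 per unit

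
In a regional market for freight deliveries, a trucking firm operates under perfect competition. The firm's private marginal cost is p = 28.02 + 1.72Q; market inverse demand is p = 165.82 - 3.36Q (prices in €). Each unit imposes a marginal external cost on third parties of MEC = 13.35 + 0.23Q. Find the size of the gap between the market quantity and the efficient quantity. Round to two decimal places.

Market equilibrium (private): 28.02 + 1.72Q = 165.82 - 3.36Q → Q_m = 27.1260.
Social marginal cost = private MC + MEC = 41.37 + 1.95Q.
Set SMC = demand: 41.37 + 1.95Q = 165.82 - 3.36Q → Q* = 23.4369.
Gap = |27.1260 − 23.4369| = 3.6891.

3.69 units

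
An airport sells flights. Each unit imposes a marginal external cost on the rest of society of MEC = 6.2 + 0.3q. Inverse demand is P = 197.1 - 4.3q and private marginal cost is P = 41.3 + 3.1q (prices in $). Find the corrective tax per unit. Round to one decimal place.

tax = $12.0 per unit

Social marginal cost = private MC + MEC = 47.5 + 3.4q.
Set SMC = demand: 47.5 + 3.4q = 197.1 - 4.3q → q* = 19.4286.
The Pigouvian tax equals MEC at q*: 6.2 + 0.3×19.4286 = 12.0286.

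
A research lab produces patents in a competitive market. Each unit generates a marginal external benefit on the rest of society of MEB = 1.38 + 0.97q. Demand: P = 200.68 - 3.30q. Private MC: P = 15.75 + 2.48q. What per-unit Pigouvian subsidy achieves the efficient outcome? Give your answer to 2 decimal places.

subsidy = 38.95 per unit

Social marginal cost = private MC − MEB = 14.37 + 1.51q.
Set SMC = demand: 14.37 + 1.51q = 200.68 - 3.30q → q* = 38.7339.
The Pigouvian subsidy equals MEB at q*: 1.38 + 0.97×38.7339 = 38.9519.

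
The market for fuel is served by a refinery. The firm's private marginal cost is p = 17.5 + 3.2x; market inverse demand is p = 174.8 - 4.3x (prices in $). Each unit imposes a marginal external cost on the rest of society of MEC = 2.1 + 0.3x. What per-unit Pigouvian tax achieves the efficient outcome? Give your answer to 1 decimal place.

Social marginal cost = private MC + MEC = 19.6 + 3.5x.
Set SMC = demand: 19.6 + 3.5x = 174.8 - 4.3x → x* = 19.8974.
The Pigouvian tax equals MEC at x*: 2.1 + 0.3×19.8974 = 8.0692.

tax = $8.1 per unit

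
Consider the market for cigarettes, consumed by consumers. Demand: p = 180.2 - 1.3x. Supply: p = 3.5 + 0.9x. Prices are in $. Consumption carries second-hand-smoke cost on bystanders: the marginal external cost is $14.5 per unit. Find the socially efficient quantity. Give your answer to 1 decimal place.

Social marginal benefit = demand − MEC = 165.7 - 1.3x.
Set SMB = MC: 165.7 - 1.3x = 3.5 + 0.9x → x* = 73.7273.

x* = 73.7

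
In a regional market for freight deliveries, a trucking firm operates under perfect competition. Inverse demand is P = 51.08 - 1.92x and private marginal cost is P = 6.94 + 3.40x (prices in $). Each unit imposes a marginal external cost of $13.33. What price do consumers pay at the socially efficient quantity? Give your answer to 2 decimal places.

P = $39.96

Social marginal cost = private MC + MEC = 20.27 + 3.40x.
Set SMC = demand: 20.27 + 3.40x = 51.08 - 1.92x → x* = 5.7914.
Consumer price on the demand curve at x*: 51.08 − 1.92×5.7914 = 39.9605.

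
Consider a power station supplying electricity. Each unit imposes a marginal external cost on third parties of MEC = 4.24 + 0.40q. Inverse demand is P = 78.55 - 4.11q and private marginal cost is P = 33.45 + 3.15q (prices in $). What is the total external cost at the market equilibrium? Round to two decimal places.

$34.06

Market equilibrium (private): 33.45 + 3.15q = 78.55 - 4.11q → q_m = 6.2121.
Total external cost = ∫₀^{q_m} (4.24 + 0.40q) dq = 4.24×6.2121 + ½×0.40×6.2121² = 34.0573.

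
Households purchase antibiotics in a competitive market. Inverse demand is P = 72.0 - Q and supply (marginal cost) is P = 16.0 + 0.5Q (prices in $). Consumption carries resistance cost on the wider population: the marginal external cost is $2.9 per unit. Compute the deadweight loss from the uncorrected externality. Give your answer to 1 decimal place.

Market equilibrium (private): 16.0 + 0.5Q = 72.0 - Q → Q_m = 37.3333.
Social marginal benefit = demand − MEC = 69.1 - Q.
Set SMB = MC: 69.1 - Q = 16.0 + 0.5Q → Q* = 35.4000.
The welfare-loss triangle has base |Q_m − Q*| and height MEC(Q_m) (the vertical gap between SMB and MC is zero at Q* and MEC at Q_m).
DWL = ½ × 1.9333 × 2.9000 = 2.8033.

DWL = $2.8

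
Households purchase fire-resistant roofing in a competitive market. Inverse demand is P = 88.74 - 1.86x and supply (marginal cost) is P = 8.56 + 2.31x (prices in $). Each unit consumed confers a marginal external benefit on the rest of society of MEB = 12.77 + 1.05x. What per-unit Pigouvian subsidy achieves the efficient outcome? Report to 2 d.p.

subsidy = $44.05 per unit

Social marginal benefit = demand + MEB = 101.51 - 0.81x.
Set SMB = MC: 101.51 - 0.81x = 8.56 + 2.31x → x* = 29.7917.
The Pigouvian subsidy equals MEB at x*: 12.77 + 1.05×29.7917 = 44.0513.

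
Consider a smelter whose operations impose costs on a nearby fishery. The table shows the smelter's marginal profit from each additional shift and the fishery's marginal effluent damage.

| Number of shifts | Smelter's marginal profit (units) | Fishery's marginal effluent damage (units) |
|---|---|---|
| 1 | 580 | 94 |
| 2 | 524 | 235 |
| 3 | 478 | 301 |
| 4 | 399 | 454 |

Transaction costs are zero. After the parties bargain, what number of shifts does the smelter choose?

3

Bargaining reaches the level where marginal profit last exceeds marginal effluent damage.
That holds through level 3 (478 ≥ 301) but not at 4 (399 < 454).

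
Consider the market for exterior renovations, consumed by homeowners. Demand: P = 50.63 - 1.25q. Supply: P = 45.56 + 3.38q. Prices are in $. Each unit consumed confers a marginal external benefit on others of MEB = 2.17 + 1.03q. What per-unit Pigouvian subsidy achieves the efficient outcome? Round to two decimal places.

subsidy = $4.24 per unit

Social marginal benefit = demand + MEB = 52.80 - 0.22q.
Set SMB = MC: 52.80 - 0.22q = 45.56 + 3.38q → q* = 2.0111.
The Pigouvian subsidy equals MEB at q*: 2.17 + 1.03×2.0111 = 4.2414.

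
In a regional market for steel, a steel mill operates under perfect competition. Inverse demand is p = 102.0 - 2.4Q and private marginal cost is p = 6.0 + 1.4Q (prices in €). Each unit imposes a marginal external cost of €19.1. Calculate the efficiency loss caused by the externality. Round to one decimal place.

Market equilibrium (private): 6.0 + 1.4Q = 102.0 - 2.4Q → Q_m = 25.2632.
Social marginal cost = private MC + MEC = 25.1 + 1.4Q.
Set SMC = demand: 25.1 + 1.4Q = 102.0 - 2.4Q → Q* = 20.2368.
The loss is the area between SMC and demand from Q* to Q_m; with linear curves that's a triangle of height MEC(Q_m).
DWL = ½ × 5.0264 × 19.1000 = 48.0021.

DWL = €48.0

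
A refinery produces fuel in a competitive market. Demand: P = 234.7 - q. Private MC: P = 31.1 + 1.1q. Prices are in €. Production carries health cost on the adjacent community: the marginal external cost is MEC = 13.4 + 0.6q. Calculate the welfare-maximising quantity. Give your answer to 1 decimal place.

q* = 70.4

Social marginal cost = private MC + MEC = 44.5 + 1.7q.
Set SMC = demand: 44.5 + 1.7q = 234.7 - q → q* = 70.4444.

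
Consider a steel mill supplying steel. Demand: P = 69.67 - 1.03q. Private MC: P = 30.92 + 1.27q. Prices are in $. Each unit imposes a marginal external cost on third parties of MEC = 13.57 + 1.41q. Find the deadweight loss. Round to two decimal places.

Market equilibrium (private): 30.92 + 1.27q = 69.67 - 1.03q → q_m = 16.8478.
Social marginal cost = private MC + MEC = 44.49 + 2.68q.
Set SMC = demand: 44.49 + 2.68q = 69.67 - 1.03q → q* = 6.7871.
The loss is the area between SMC and demand from q* to q_m; with linear curves that's a triangle of height MEC(q_m).
DWL = ½ × 10.0607 × 37.3254 = 187.7598.

DWL = $187.76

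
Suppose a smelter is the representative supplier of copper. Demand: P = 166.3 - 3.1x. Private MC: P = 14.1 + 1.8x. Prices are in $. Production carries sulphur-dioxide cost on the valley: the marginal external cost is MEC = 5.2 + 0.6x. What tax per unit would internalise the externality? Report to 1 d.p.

Social marginal cost = private MC + MEC = 19.3 + 2.4x.
Set SMC = demand: 19.3 + 2.4x = 166.3 - 3.1x → x* = 26.7273.
The Pigouvian tax equals MEC at x*: 5.2 + 0.6×26.7273 = 21.2364.

tax = $21.2 per unit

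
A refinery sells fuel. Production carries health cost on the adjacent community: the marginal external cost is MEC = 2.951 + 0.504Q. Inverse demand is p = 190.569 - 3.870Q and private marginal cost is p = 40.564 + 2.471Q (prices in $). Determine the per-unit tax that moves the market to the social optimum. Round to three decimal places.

Social marginal cost = private MC + MEC = 43.515 + 2.975Q.
Set SMC = demand: 43.515 + 2.975Q = 190.569 - 3.870Q → Q* = 21.4834.
The Pigouvian tax equals MEC at Q*: 2.951 + 0.504×21.4834 = 13.7786.

tax = $13.779 per unit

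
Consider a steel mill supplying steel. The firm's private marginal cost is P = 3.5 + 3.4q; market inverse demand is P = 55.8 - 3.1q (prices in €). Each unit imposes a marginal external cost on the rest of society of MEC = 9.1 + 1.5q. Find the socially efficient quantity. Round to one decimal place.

q* = 5.4

Social marginal cost = private MC + MEC = 12.6 + 4.9q.
Set SMC = demand: 12.6 + 4.9q = 55.8 - 3.1q → q* = 5.4000.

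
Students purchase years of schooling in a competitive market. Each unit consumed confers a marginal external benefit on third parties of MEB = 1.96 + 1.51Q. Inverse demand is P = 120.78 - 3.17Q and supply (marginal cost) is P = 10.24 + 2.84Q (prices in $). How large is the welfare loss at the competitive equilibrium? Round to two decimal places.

Market equilibrium (private): 10.24 + 2.84Q = 120.78 - 3.17Q → Q_m = 18.3927.
Social marginal benefit = demand + MEB = 122.74 - 1.66Q.
Set SMB = MC: 122.74 - 1.66Q = 10.24 + 2.84Q → Q* = 25.0000.
The loss is the area between SMB and MC from Q* to Q_m; with linear curves that's a triangle of height MEB(Q_m).
DWL = ½ × 6.6073 × 29.7329 = 98.2271.

DWL = $98.23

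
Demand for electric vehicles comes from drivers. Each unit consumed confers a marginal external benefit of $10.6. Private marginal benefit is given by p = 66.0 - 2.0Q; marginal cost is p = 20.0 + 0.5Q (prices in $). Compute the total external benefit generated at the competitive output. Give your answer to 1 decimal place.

Market equilibrium (private): 20.0 + 0.5Q = 66.0 - 2.0Q → Q_m = 18.4000.
Total external benefit = MEB × Q_m = 10.6 × 18.4000 = 195.0400.

$195.0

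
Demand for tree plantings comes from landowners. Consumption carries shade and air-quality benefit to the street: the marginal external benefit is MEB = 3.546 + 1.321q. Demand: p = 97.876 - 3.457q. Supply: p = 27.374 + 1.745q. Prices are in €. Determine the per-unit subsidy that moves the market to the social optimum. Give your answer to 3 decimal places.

Social marginal benefit = demand + MEB = 101.422 - 2.136q.
Set SMB = MC: 101.422 - 2.136q = 27.374 + 1.745q → q* = 19.0796.
The Pigouvian subsidy equals MEB at q*: 3.546 + 1.321×19.0796 = 28.7502.

subsidy = €28.750 per unit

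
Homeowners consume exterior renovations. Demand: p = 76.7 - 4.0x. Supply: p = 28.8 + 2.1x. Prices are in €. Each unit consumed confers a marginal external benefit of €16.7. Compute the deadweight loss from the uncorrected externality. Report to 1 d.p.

Market equilibrium (private): 28.8 + 2.1x = 76.7 - 4.0x → x_m = 7.8525.
Social marginal benefit = demand + MEB = 93.4 - 4.0x.
Set SMB = MC: 93.4 - 4.0x = 28.8 + 2.1x → x* = 10.5902.
Between x* and x_m the wedge SMB − MC runs linearly from 0 to MEB(x_m), so the loss is a triangle.
DWL = ½ × 2.7377 × 16.7000 = 22.8598.

DWL = €22.9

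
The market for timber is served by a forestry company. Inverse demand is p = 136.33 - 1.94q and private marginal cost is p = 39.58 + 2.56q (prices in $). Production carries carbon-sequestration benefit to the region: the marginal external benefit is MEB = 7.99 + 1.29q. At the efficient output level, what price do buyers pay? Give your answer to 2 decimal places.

Social marginal cost = private MC − MEB = 31.59 + 1.27q.
Set SMC = demand: 31.59 + 1.27q = 136.33 - 1.94q → q* = 32.6293.
Consumer price on the demand curve at q*: 136.33 − 1.94×32.6293 = 73.0292.

P = $73.03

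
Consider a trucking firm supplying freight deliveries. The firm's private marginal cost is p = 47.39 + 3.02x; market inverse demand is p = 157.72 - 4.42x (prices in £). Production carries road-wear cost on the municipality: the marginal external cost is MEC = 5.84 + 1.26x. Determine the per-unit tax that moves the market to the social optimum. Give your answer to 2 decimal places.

tax = £20.97 per unit

Social marginal cost = private MC + MEC = 53.23 + 4.28x.
Set SMC = demand: 53.23 + 4.28x = 157.72 - 4.42x → x* = 12.0103.
The Pigouvian tax equals MEC at x*: 5.84 + 1.26×12.0103 = 20.9730.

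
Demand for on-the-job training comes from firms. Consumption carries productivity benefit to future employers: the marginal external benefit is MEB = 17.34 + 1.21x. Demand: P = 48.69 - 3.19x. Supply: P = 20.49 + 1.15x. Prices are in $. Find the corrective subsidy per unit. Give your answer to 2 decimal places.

subsidy = $34.94 per unit

Social marginal benefit = demand + MEB = 66.03 - 1.98x.
Set SMB = MC: 66.03 - 1.98x = 20.49 + 1.15x → x* = 14.5495.
The Pigouvian subsidy equals MEB at x*: 17.34 + 1.21×14.5495 = 34.9449.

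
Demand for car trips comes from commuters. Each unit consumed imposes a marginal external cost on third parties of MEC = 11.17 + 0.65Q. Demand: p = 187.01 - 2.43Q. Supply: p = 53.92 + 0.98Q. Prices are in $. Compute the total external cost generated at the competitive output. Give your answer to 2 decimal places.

Market equilibrium (private): 53.92 + 0.98Q = 187.01 - 2.43Q → Q_m = 39.0293.
Total external cost = ∫₀^{Q_m} (11.17 + 0.65Q) dQ = 11.17×39.0293 + ½×0.65×39.0293² = 931.0253.

$931.03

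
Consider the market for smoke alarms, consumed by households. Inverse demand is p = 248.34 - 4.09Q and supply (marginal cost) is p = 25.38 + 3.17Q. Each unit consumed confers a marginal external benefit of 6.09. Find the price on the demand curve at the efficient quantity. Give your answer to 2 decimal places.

Social marginal benefit = demand + MEB = 254.43 - 4.09Q.
Set SMB = MC: 254.43 - 4.09Q = 25.38 + 3.17Q → Q* = 31.5496.
Consumer price on the demand curve at Q*: 248.34 − 4.09×31.5496 = 119.3021.

P = 119.30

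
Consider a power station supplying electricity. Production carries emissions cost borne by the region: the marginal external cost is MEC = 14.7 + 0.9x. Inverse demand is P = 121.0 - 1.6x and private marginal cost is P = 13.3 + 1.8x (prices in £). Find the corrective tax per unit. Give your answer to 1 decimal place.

Social marginal cost = private MC + MEC = 28.0 + 2.7x.
Set SMC = demand: 28.0 + 2.7x = 121.0 - 1.6x → x* = 21.6279.
The Pigouvian tax equals MEC at x*: 14.7 + 0.9×21.6279 = 34.1651.

tax = £34.2 per unit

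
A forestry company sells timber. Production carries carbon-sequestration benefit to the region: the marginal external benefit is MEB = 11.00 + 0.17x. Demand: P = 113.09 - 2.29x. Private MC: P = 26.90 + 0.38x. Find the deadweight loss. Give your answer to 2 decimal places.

Market equilibrium (private): 26.90 + 0.38x = 113.09 - 2.29x → x_m = 32.2809.
Social marginal cost = private MC − MEB = 15.90 + 0.21x.
Set SMC = demand: 15.90 + 0.21x = 113.09 - 2.29x → x* = 38.8760.
Between x* and x_m the wedge demand − SMC runs linearly from 0 to MEB(x_m), so the loss is a triangle.
DWL = ½ × 6.5951 × 16.4878 = 54.3693.

DWL = 54.37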